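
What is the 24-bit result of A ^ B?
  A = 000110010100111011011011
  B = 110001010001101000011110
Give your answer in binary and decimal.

Apply ^ to each column (1 where bits differ):
  000110010100111011011011
^ 110001010001101000011110
--------------------------
  110111000101010011000101

Answer: 110111000101010011000101 (14439621)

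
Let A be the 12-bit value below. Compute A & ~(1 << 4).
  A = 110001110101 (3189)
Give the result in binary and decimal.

Mask = ~(1 << 4) = 111111101111
Bit 4 of A is 1, so AND-ing with the mask clears it to 0.
  110001110101
& 111111101111
--------------
  110001100101

Answer: 110001100101 (3173)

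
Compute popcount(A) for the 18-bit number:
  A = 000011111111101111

000011111111101111
1-bits at positions (from bit 0 = LSB): 0, 1, 2, 3, 5, 6, 7, 8, 9, 10, 11, 12, 13
Count = 13

Answer: 13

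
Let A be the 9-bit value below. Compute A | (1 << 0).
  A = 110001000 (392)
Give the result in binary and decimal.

Mask = 1 << 0 = 000000001
Bit 0 of A is 0, so OR-ing with the mask flips it to 1.
  110001000
| 000000001
-----------
  110001001

Answer: 110001001 (393)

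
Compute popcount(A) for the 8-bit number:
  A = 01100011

01100011
1-bits at positions (from bit 0 = LSB): 0, 1, 5, 6
Count = 4

Answer: 4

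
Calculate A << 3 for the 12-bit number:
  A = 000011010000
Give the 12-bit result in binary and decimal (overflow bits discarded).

Shift left by 3: drop the top 3 bit(s), append 3 zero(s) on the right.
  000011010000  ->  discard [000], keep [011010000], append 000
= 011010000000

Answer: 011010000000 (1664)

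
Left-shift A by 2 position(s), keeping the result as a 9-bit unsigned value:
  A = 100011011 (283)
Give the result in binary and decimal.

Shift left by 2: drop the top 2 bit(s), append 2 zero(s) on the right.
  100011011  ->  discard [10], keep [0011011], append 00
= 001101100

Answer: 001101100 (108)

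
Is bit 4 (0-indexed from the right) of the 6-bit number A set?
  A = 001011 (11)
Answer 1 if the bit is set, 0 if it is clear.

Bit 4 is the 5th from the right.
  001011
   ^
That bit is 0.

Answer: 0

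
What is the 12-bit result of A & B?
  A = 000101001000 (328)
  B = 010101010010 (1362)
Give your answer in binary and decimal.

Apply & to each column (1 only where both bits are 1):
  000101001000
& 010101010010
--------------
  000101000000

Answer: 000101000000 (320)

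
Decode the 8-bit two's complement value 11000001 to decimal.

MSB is 1, so the value is negative. Find the magnitude:
1. Invert bits:  00111110
2. Add 1:        00111111  = 63
3. Apply sign:   -63

Answer: -63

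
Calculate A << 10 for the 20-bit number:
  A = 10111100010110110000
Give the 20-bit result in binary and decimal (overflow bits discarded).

Shift left by 10: drop the top 10 bit(s), append 10 zero(s) on the right.
  10111100010110110000  ->  discard [1011110001], keep [0110110000], append 0000000000
= 01101100000000000000

Answer: 01101100000000000000 (442368)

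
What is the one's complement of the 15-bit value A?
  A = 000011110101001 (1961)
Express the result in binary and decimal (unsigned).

Flip each bit (0->1, 1->0):
  000011110101001
  111100001010110

Answer: 111100001010110 (30806)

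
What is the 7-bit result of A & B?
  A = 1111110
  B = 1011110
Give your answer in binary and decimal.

Apply & to each column (1 only where both bits are 1):
  1111110
& 1011110
---------
  1011110

Answer: 1011110 (94)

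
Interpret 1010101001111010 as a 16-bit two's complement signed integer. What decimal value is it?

MSB is 1, so the value is negative. Find the magnitude:
1. Invert bits:  0101010110000101
2. Add 1:        0101010110000110  = 21894
3. Apply sign:   -21894

Answer: -21894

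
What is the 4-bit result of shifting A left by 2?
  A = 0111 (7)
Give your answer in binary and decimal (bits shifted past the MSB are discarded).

Shift left by 2: drop the top 2 bit(s), append 2 zero(s) on the right.
  0111  ->  discard [01], keep [11], append 00
= 1100

Answer: 1100 (12)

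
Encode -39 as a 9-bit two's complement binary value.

1. Binary of +39:  000100111
2. Invert bits:     111011000
3. Add 1:           111011001

Answer: 111011001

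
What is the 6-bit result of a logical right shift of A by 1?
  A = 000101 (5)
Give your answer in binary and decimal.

Logical shift right by 1: drop the bottom 1 bit(s), prepend 1 zero(s) on the left.
  000101  ->  keep [00010], discard [1], prepend 0
= 000010

Answer: 000010 (2)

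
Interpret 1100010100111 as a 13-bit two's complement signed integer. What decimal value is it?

MSB is 1, so the value is negative. Find the magnitude:
1. Invert bits:  0011101011000
2. Add 1:        0011101011001  = 1881
3. Apply sign:   -1881

Answer: -1881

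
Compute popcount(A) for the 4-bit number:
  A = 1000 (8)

1000
1-bits at positions (from bit 0 = LSB): 3
Count = 1

Answer: 1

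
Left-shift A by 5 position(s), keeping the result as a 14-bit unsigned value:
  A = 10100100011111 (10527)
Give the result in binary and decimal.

Shift left by 5: drop the top 5 bit(s), append 5 zero(s) on the right.
  10100100011111  ->  discard [10100], keep [100011111], append 00000
= 10001111100000

Answer: 10001111100000 (9184)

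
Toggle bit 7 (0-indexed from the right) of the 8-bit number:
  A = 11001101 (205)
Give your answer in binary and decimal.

Mask = 1 << 7 = 10000000
Bit 7 of A is 1; XOR with the mask flips it to 0.
  11001101
^ 10000000
----------
  01001101

Answer: 01001101 (77)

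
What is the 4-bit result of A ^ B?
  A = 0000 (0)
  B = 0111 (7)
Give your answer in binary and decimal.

Apply ^ to each column (1 where bits differ):
  0000
^ 0111
------
  0111

Answer: 0111 (7)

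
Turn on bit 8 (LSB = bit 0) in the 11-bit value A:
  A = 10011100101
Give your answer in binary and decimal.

Mask = 1 << 8 = 00100000000
Bit 8 of A is 0, so OR-ing with the mask flips it to 1.
  10011100101
| 00100000000
-------------
  10111100101

Answer: 10111100101 (1509)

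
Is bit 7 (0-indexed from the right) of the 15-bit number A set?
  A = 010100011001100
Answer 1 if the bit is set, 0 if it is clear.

Bit 7 is the 8th from the right.
  010100011001100
         ^
That bit is 1.

Answer: 1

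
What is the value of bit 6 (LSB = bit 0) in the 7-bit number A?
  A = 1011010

Bit 6 is the 7th from the right.
  1011010
  ^
That bit is 1.

Answer: 1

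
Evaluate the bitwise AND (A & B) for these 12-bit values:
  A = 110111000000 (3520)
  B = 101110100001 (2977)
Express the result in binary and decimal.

Apply & to each column (1 only where both bits are 1):
  110111000000
& 101110100001
--------------
  100110000000

Answer: 100110000000 (2432)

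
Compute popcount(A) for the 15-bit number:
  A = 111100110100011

111100110100011
1-bits at positions (from bit 0 = LSB): 0, 1, 5, 7, 8, 11, 12, 13, 14
Count = 9

Answer: 9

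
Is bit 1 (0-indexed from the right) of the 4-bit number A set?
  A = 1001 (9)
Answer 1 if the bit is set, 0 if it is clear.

Bit 1 is the 2nd from the right.
  1001
    ^
That bit is 0.

Answer: 0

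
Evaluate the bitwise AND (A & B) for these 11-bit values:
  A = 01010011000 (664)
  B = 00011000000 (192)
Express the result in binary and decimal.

Apply & to each column (1 only where both bits are 1):
  01010011000
& 00011000000
-------------
  00010000000

Answer: 00010000000 (128)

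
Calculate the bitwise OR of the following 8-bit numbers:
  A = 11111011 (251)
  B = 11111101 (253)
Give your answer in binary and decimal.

Apply | to each column (1 where either bit is 1):
  11111011
| 11111101
----------
  11111111

Answer: 11111111 (255)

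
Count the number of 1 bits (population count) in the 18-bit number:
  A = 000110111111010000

000110111111010000
1-bits at positions (from bit 0 = LSB): 4, 6, 7, 8, 9, 10, 11, 13, 14
Count = 9

Answer: 9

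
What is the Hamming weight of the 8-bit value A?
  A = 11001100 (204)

11001100
1-bits at positions (from bit 0 = LSB): 2, 3, 6, 7
Count = 4

Answer: 4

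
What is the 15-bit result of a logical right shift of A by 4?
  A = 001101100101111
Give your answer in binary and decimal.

Logical shift right by 4: drop the bottom 4 bit(s), prepend 4 zero(s) on the left.
  001101100101111  ->  keep [00110110010], discard [1111], prepend 0000
= 000000110110010

Answer: 000000110110010 (434)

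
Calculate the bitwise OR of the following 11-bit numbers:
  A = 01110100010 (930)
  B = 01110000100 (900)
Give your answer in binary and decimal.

Apply | to each column (1 where either bit is 1):
  01110100010
| 01110000100
-------------
  01110100110

Answer: 01110100110 (934)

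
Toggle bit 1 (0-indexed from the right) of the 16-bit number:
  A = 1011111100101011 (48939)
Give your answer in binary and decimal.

Mask = 1 << 1 = 0000000000000010
Bit 1 of A is 1; XOR with the mask flips it to 0.
  1011111100101011
^ 0000000000000010
------------------
  1011111100101001

Answer: 1011111100101001 (48937)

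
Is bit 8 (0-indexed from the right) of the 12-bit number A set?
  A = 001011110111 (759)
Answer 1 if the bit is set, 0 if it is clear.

Bit 8 is the 9th from the right.
  001011110111
     ^
That bit is 0.

Answer: 0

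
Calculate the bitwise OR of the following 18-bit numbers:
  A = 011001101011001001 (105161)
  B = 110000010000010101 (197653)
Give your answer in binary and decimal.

Apply | to each column (1 where either bit is 1):
  011001101011001001
| 110000010000010101
--------------------
  111001111011011101

Answer: 111001111011011101 (237277)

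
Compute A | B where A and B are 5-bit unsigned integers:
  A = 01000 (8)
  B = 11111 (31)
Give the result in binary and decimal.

Apply | to each column (1 where either bit is 1):
  01000
| 11111
-------
  11111

Answer: 11111 (31)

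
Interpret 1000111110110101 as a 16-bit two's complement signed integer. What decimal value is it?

MSB is 1, so the value is negative. Find the magnitude:
1. Invert bits:  0111000001001010
2. Add 1:        0111000001001011  = 28747
3. Apply sign:   -28747

Answer: -28747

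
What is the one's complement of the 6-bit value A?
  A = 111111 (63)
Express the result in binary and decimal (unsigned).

Flip each bit (0->1, 1->0):
  111111
  000000

Answer: 000000 (0)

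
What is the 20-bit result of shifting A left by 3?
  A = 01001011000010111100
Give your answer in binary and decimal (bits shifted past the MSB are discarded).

Shift left by 3: drop the top 3 bit(s), append 3 zero(s) on the right.
  01001011000010111100  ->  discard [010], keep [01011000010111100], append 000
= 01011000010111100000

Answer: 01011000010111100000 (361952)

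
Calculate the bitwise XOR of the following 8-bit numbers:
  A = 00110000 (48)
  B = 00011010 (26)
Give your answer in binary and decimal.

Apply ^ to each column (1 where bits differ):
  00110000
^ 00011010
----------
  00101010

Answer: 00101010 (42)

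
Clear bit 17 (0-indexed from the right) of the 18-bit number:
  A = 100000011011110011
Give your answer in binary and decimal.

Mask = ~(1 << 17) = 011111111111111111
Bit 17 of A is 1, so AND-ing with the mask clears it to 0.
  100000011011110011
& 011111111111111111
--------------------
  000000011011110011

Answer: 000000011011110011 (1779)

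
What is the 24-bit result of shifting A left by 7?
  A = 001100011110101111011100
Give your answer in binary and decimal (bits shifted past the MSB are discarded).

Shift left by 7: drop the top 7 bit(s), append 7 zero(s) on the right.
  001100011110101111011100  ->  discard [0011000], keep [11110101111011100], append 0000000
= 111101011110111000000000

Answer: 111101011110111000000000 (16117248)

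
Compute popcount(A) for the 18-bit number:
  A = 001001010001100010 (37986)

001001010001100010
1-bits at positions (from bit 0 = LSB): 1, 5, 6, 10, 12, 15
Count = 6

Answer: 6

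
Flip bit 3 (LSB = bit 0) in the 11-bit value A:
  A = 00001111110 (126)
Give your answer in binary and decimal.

Mask = 1 << 3 = 00000001000
Bit 3 of A is 1; XOR with the mask flips it to 0.
  00001111110
^ 00000001000
-------------
  00001110110

Answer: 00001110110 (118)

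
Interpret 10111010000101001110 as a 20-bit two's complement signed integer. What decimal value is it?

MSB is 1, so the value is negative. Find the magnitude:
1. Invert bits:  01000101111010110001
2. Add 1:        01000101111010110010  = 286386
3. Apply sign:   -286386

Answer: -286386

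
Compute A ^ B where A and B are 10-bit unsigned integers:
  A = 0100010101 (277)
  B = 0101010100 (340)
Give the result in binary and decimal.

Apply ^ to each column (1 where bits differ):
  0100010101
^ 0101010100
------------
  0001000001

Answer: 0001000001 (65)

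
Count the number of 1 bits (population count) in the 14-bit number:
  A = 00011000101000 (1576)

00011000101000
1-bits at positions (from bit 0 = LSB): 3, 5, 9, 10
Count = 4

Answer: 4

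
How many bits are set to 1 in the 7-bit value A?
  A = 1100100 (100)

1100100
1-bits at positions (from bit 0 = LSB): 2, 5, 6
Count = 3

Answer: 3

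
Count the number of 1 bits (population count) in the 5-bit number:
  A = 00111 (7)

00111
1-bits at positions (from bit 0 = LSB): 0, 1, 2
Count = 3

Answer: 3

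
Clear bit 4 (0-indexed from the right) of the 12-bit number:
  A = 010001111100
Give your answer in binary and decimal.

Mask = ~(1 << 4) = 111111101111
Bit 4 of A is 1, so AND-ing with the mask clears it to 0.
  010001111100
& 111111101111
--------------
  010001101100

Answer: 010001101100 (1132)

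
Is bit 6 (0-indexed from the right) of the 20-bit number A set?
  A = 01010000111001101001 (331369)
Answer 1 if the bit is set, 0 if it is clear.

Bit 6 is the 7th from the right.
  01010000111001101001
               ^
That bit is 1.

Answer: 1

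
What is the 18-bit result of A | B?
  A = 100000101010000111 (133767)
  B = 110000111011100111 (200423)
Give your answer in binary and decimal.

Apply | to each column (1 where either bit is 1):
  100000101010000111
| 110000111011100111
--------------------
  110000111011100111

Answer: 110000111011100111 (200423)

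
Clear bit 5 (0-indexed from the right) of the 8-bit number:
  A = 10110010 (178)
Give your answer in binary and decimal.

Mask = ~(1 << 5) = 11011111
Bit 5 of A is 1, so AND-ing with the mask clears it to 0.
  10110010
& 11011111
----------
  10010010

Answer: 10010010 (146)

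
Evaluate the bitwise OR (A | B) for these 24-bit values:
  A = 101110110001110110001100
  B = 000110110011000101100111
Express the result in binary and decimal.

Apply | to each column (1 where either bit is 1):
  101110110001110110001100
| 000110110011000101100111
--------------------------
  101110110011110111101111

Answer: 101110110011110111101111 (12271087)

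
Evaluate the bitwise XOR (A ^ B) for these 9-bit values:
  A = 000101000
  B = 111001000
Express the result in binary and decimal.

Apply ^ to each column (1 where bits differ):
  000101000
^ 111001000
-----------
  111100000

Answer: 111100000 (480)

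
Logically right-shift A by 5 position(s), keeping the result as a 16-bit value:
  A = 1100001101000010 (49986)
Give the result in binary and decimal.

Logical shift right by 5: drop the bottom 5 bit(s), prepend 5 zero(s) on the left.
  1100001101000010  ->  keep [11000011010], discard [00010], prepend 00000
= 0000011000011010

Answer: 0000011000011010 (1562)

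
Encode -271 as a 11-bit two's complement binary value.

1. Binary of +271:  00100001111
2. Invert bits:     11011110000
3. Add 1:           11011110001

Answer: 11011110001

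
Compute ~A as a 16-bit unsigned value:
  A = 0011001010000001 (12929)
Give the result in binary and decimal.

Flip each bit (0->1, 1->0):
  0011001010000001
  1100110101111110

Answer: 1100110101111110 (52606)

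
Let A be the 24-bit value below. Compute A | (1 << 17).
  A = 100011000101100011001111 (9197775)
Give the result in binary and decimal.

Mask = 1 << 17 = 000000100000000000000000
Bit 17 of A is 0, so OR-ing with the mask flips it to 1.
  100011000101100011001111
| 000000100000000000000000
--------------------------
  100011100101100011001111

Answer: 100011100101100011001111 (9328847)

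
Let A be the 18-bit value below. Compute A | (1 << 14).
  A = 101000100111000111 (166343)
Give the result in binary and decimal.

Mask = 1 << 14 = 000100000000000000
Bit 14 of A is 0, so OR-ing with the mask flips it to 1.
  101000100111000111
| 000100000000000000
--------------------
  101100100111000111

Answer: 101100100111000111 (182727)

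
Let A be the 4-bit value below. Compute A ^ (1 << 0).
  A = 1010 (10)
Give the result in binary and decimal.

Mask = 1 << 0 = 0001
Bit 0 of A is 0; XOR with the mask flips it to 1.
  1010
^ 0001
------
  1011

Answer: 1011 (11)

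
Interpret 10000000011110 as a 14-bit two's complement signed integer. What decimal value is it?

MSB is 1, so the value is negative. Find the magnitude:
1. Invert bits:  01111111100001
2. Add 1:        01111111100010  = 8162
3. Apply sign:   -8162

Answer: -8162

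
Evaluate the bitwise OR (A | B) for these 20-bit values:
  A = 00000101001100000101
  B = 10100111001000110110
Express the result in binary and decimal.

Apply | to each column (1 where either bit is 1):
  00000101001100000101
| 10100111001000110110
----------------------
  10100111001100110111

Answer: 10100111001100110111 (684855)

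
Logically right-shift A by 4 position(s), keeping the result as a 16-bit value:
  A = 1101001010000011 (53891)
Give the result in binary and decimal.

Logical shift right by 4: drop the bottom 4 bit(s), prepend 4 zero(s) on the left.
  1101001010000011  ->  keep [110100101000], discard [0011], prepend 0000
= 0000110100101000

Answer: 0000110100101000 (3368)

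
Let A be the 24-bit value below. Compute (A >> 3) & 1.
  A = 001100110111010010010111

Bit 3 is the 4th from the right.
  001100110111010010010111
                      ^
That bit is 0.

Answer: 0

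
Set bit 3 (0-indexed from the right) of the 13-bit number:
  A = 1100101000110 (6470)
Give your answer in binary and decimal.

Mask = 1 << 3 = 0000000001000
Bit 3 of A is 0, so OR-ing with the mask flips it to 1.
  1100101000110
| 0000000001000
---------------
  1100101001110

Answer: 1100101001110 (6478)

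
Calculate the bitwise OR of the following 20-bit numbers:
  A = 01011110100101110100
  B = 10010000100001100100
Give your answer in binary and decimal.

Apply | to each column (1 where either bit is 1):
  01011110100101110100
| 10010000100001100100
----------------------
  11011110100101110100

Answer: 11011110100101110100 (911732)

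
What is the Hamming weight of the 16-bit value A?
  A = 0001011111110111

0001011111110111
1-bits at positions (from bit 0 = LSB): 0, 1, 2, 4, 5, 6, 7, 8, 9, 10, 12
Count = 11

Answer: 11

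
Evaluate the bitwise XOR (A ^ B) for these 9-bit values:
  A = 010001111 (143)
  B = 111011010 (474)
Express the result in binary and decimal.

Apply ^ to each column (1 where bits differ):
  010001111
^ 111011010
-----------
  101010101

Answer: 101010101 (341)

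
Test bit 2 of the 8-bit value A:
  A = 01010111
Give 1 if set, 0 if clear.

Bit 2 is the 3rd from the right.
  01010111
       ^
That bit is 1.

Answer: 1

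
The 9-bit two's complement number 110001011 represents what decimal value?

MSB is 1, so the value is negative. Find the magnitude:
1. Invert bits:  001110100
2. Add 1:        001110101  = 117
3. Apply sign:   -117

Answer: -117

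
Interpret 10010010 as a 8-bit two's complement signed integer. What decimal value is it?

MSB is 1, so the value is negative. Find the magnitude:
1. Invert bits:  01101101
2. Add 1:        01101110  = 110
3. Apply sign:   -110

Answer: -110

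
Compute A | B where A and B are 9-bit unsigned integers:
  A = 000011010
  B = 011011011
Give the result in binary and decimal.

Apply | to each column (1 where either bit is 1):
  000011010
| 011011011
-----------
  011011011

Answer: 011011011 (219)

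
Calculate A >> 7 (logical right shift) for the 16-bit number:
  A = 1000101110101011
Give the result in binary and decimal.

Logical shift right by 7: drop the bottom 7 bit(s), prepend 7 zero(s) on the left.
  1000101110101011  ->  keep [100010111], discard [0101011], prepend 0000000
= 0000000100010111

Answer: 0000000100010111 (279)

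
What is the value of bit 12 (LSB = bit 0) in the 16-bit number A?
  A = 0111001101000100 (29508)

Bit 12 is the 13th from the right.
  0111001101000100
     ^
That bit is 1.

Answer: 1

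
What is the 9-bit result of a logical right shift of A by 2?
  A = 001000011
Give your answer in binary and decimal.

Logical shift right by 2: drop the bottom 2 bit(s), prepend 2 zero(s) on the left.
  001000011  ->  keep [0010000], discard [11], prepend 00
= 000010000

Answer: 000010000 (16)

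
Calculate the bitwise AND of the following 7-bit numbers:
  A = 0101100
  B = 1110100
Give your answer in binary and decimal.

Apply & to each column (1 only where both bits are 1):
  0101100
& 1110100
---------
  0100100

Answer: 0100100 (36)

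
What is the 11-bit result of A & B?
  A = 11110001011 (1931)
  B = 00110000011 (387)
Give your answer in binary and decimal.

Apply & to each column (1 only where both bits are 1):
  11110001011
& 00110000011
-------------
  00110000011

Answer: 00110000011 (387)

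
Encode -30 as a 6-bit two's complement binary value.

1. Binary of +30:  011110
2. Invert bits:     100001
3. Add 1:           100010

Answer: 100010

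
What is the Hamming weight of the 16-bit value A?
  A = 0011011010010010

0011011010010010
1-bits at positions (from bit 0 = LSB): 1, 4, 7, 9, 10, 12, 13
Count = 7

Answer: 7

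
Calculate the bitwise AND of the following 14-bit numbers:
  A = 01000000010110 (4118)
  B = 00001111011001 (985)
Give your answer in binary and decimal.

Apply & to each column (1 only where both bits are 1):
  01000000010110
& 00001111011001
----------------
  00000000010000

Answer: 00000000010000 (16)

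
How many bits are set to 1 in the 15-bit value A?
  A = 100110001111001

100110001111001
1-bits at positions (from bit 0 = LSB): 0, 3, 4, 5, 6, 10, 11, 14
Count = 8

Answer: 8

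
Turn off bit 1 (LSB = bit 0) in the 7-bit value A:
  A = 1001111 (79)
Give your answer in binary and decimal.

Mask = ~(1 << 1) = 1111101
Bit 1 of A is 1, so AND-ing with the mask clears it to 0.
  1001111
& 1111101
---------
  1001101

Answer: 1001101 (77)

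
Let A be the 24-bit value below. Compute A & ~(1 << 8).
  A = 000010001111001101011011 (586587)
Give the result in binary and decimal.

Mask = ~(1 << 8) = 111111111111111011111111
Bit 8 of A is 1, so AND-ing with the mask clears it to 0.
  000010001111001101011011
& 111111111111111011111111
--------------------------
  000010001111001001011011

Answer: 000010001111001001011011 (586331)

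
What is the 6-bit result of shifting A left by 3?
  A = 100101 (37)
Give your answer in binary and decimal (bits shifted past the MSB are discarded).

Shift left by 3: drop the top 3 bit(s), append 3 zero(s) on the right.
  100101  ->  discard [100], keep [101], append 000
= 101000

Answer: 101000 (40)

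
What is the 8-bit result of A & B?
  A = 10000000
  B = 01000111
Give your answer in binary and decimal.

Apply & to each column (1 only where both bits are 1):
  10000000
& 01000111
----------
  00000000

Answer: 00000000 (0)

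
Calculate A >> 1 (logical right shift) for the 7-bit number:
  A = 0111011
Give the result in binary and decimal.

Logical shift right by 1: drop the bottom 1 bit(s), prepend 1 zero(s) on the left.
  0111011  ->  keep [011101], discard [1], prepend 0
= 0011101

Answer: 0011101 (29)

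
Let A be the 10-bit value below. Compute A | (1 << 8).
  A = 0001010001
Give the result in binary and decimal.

Mask = 1 << 8 = 0100000000
Bit 8 of A is 0, so OR-ing with the mask flips it to 1.
  0001010001
| 0100000000
------------
  0101010001

Answer: 0101010001 (337)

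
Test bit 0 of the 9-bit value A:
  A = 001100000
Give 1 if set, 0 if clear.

Bit 0 is the 1st from the right.
  001100000
          ^
That bit is 0.

Answer: 0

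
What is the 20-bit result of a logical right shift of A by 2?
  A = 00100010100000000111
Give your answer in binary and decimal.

Logical shift right by 2: drop the bottom 2 bit(s), prepend 2 zero(s) on the left.
  00100010100000000111  ->  keep [001000101000000001], discard [11], prepend 00
= 00001000101000000001

Answer: 00001000101000000001 (35329)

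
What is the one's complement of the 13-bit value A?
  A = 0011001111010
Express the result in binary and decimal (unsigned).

Flip each bit (0->1, 1->0):
  0011001111010
  1100110000101

Answer: 1100110000101 (6533)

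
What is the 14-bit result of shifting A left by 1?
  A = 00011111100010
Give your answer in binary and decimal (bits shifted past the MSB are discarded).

Shift left by 1: drop the top 1 bit(s), append 1 zero(s) on the right.
  00011111100010  ->  discard [0], keep [0011111100010], append 0
= 00111111000100

Answer: 00111111000100 (4036)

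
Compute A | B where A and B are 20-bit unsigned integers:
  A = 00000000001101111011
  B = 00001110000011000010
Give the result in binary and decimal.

Apply | to each column (1 where either bit is 1):
  00000000001101111011
| 00001110000011000010
----------------------
  00001110001111111011

Answer: 00001110001111111011 (58363)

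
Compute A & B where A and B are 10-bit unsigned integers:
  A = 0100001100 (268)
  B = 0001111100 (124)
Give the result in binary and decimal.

Apply & to each column (1 only where both bits are 1):
  0100001100
& 0001111100
------------
  0000001100

Answer: 0000001100 (12)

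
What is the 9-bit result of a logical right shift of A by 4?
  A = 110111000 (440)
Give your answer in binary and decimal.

Logical shift right by 4: drop the bottom 4 bit(s), prepend 4 zero(s) on the left.
  110111000  ->  keep [11011], discard [1000], prepend 0000
= 000011011

Answer: 000011011 (27)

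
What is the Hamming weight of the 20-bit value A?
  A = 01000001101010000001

01000001101010000001
1-bits at positions (from bit 0 = LSB): 0, 7, 9, 11, 12, 18
Count = 6

Answer: 6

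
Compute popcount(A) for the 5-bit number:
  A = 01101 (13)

01101
1-bits at positions (from bit 0 = LSB): 0, 2, 3
Count = 3

Answer: 3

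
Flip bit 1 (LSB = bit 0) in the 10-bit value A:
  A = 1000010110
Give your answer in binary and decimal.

Mask = 1 << 1 = 0000000010
Bit 1 of A is 1; XOR with the mask flips it to 0.
  1000010110
^ 0000000010
------------
  1000010100

Answer: 1000010100 (532)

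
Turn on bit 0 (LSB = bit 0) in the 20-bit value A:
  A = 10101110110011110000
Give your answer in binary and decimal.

Mask = 1 << 0 = 00000000000000000001
Bit 0 of A is 0, so OR-ing with the mask flips it to 1.
  10101110110011110000
| 00000000000000000001
----------------------
  10101110110011110001

Answer: 10101110110011110001 (716017)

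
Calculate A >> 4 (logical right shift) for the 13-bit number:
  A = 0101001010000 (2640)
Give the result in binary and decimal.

Logical shift right by 4: drop the bottom 4 bit(s), prepend 4 zero(s) on the left.
  0101001010000  ->  keep [010100101], discard [0000], prepend 0000
= 0000010100101

Answer: 0000010100101 (165)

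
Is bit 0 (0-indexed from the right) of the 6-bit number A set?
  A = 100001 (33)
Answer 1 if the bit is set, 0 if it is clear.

Bit 0 is the 1st from the right.
  100001
       ^
That bit is 1.

Answer: 1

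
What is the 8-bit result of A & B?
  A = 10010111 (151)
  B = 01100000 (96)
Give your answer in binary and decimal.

Apply & to each column (1 only where both bits are 1):
  10010111
& 01100000
----------
  00000000

Answer: 00000000 (0)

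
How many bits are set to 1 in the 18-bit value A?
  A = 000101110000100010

000101110000100010
1-bits at positions (from bit 0 = LSB): 1, 5, 10, 11, 12, 14
Count = 6

Answer: 6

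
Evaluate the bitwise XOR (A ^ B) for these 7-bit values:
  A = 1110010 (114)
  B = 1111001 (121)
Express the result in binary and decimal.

Apply ^ to each column (1 where bits differ):
  1110010
^ 1111001
---------
  0001011

Answer: 0001011 (11)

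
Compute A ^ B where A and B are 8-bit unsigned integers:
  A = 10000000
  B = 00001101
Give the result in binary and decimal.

Apply ^ to each column (1 where bits differ):
  10000000
^ 00001101
----------
  10001101

Answer: 10001101 (141)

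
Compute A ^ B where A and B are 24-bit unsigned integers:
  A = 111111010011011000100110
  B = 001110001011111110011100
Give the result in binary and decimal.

Apply ^ to each column (1 where bits differ):
  111111010011011000100110
^ 001110001011111110011100
--------------------------
  110001011000100110111010

Answer: 110001011000100110111010 (12945850)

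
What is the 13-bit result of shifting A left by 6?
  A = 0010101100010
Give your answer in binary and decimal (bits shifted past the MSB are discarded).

Shift left by 6: drop the top 6 bit(s), append 6 zero(s) on the right.
  0010101100010  ->  discard [001010], keep [1100010], append 000000
= 1100010000000

Answer: 1100010000000 (6272)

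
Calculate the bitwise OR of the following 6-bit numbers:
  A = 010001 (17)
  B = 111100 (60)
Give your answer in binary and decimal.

Apply | to each column (1 where either bit is 1):
  010001
| 111100
--------
  111101

Answer: 111101 (61)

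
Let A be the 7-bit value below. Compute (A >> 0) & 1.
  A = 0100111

Bit 0 is the 1st from the right.
  0100111
        ^
That bit is 1.

Answer: 1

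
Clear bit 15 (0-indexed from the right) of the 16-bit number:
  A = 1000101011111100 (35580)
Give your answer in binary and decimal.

Mask = ~(1 << 15) = 0111111111111111
Bit 15 of A is 1, so AND-ing with the mask clears it to 0.
  1000101011111100
& 0111111111111111
------------------
  0000101011111100

Answer: 0000101011111100 (2812)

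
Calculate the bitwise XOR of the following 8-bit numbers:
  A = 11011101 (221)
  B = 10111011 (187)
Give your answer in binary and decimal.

Apply ^ to each column (1 where bits differ):
  11011101
^ 10111011
----------
  01100110

Answer: 01100110 (102)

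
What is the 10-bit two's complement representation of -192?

1. Binary of +192:  0011000000
2. Invert bits:     1100111111
3. Add 1:           1101000000

Answer: 1101000000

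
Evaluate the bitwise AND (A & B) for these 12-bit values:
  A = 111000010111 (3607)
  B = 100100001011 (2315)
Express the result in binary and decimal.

Apply & to each column (1 only where both bits are 1):
  111000010111
& 100100001011
--------------
  100000000011

Answer: 100000000011 (2051)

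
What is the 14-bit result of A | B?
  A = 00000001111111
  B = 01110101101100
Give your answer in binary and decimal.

Apply | to each column (1 where either bit is 1):
  00000001111111
| 01110101101100
----------------
  01110101111111

Answer: 01110101111111 (7551)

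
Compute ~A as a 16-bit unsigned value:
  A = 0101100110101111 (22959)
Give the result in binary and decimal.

Flip each bit (0->1, 1->0):
  0101100110101111
  1010011001010000

Answer: 1010011001010000 (42576)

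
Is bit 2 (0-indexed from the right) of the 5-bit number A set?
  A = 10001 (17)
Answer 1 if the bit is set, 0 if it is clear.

Bit 2 is the 3rd from the right.
  10001
    ^
That bit is 0.

Answer: 0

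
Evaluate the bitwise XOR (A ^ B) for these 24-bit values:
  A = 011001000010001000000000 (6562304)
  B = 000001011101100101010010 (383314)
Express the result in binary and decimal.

Apply ^ to each column (1 where bits differ):
  011001000010001000000000
^ 000001011101100101010010
--------------------------
  011000011111101101010010

Answer: 011000011111101101010010 (6421330)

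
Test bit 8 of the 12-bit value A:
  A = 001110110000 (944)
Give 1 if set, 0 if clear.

Bit 8 is the 9th from the right.
  001110110000
     ^
That bit is 1.

Answer: 1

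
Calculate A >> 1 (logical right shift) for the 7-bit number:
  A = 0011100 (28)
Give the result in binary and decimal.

Logical shift right by 1: drop the bottom 1 bit(s), prepend 1 zero(s) on the left.
  0011100  ->  keep [001110], discard [0], prepend 0
= 0001110

Answer: 0001110 (14)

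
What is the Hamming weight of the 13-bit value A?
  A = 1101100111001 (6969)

1101100111001
1-bits at positions (from bit 0 = LSB): 0, 3, 4, 5, 8, 9, 11, 12
Count = 8

Answer: 8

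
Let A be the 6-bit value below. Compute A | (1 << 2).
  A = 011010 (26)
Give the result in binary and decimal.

Mask = 1 << 2 = 000100
Bit 2 of A is 0, so OR-ing with the mask flips it to 1.
  011010
| 000100
--------
  011110

Answer: 011110 (30)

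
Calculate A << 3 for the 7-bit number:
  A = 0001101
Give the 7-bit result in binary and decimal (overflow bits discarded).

Shift left by 3: drop the top 3 bit(s), append 3 zero(s) on the right.
  0001101  ->  discard [000], keep [1101], append 000
= 1101000

Answer: 1101000 (104)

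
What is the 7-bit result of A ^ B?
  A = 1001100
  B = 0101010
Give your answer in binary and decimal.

Apply ^ to each column (1 where bits differ):
  1001100
^ 0101010
---------
  1100110

Answer: 1100110 (102)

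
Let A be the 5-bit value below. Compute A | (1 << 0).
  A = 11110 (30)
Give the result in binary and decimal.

Mask = 1 << 0 = 00001
Bit 0 of A is 0, so OR-ing with the mask flips it to 1.
  11110
| 00001
-------
  11111

Answer: 11111 (31)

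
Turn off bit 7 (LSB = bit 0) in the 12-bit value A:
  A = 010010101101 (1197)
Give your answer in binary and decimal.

Mask = ~(1 << 7) = 111101111111
Bit 7 of A is 1, so AND-ing with the mask clears it to 0.
  010010101101
& 111101111111
--------------
  010000101101

Answer: 010000101101 (1069)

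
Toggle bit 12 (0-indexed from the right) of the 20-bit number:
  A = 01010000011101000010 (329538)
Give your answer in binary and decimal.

Mask = 1 << 12 = 00000001000000000000
Bit 12 of A is 0; XOR with the mask flips it to 1.
  01010000011101000010
^ 00000001000000000000
----------------------
  01010001011101000010

Answer: 01010001011101000010 (333634)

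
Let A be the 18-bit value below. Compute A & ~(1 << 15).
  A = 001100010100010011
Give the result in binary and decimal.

Mask = ~(1 << 15) = 110111111111111111
Bit 15 of A is 1, so AND-ing with the mask clears it to 0.
  001100010100010011
& 110111111111111111
--------------------
  000100010100010011

Answer: 000100010100010011 (17683)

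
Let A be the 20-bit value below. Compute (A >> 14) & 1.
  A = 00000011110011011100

Bit 14 is the 15th from the right.
  00000011110011011100
       ^
That bit is 0.

Answer: 0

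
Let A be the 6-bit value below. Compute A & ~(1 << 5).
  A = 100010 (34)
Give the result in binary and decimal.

Mask = ~(1 << 5) = 011111
Bit 5 of A is 1, so AND-ing with the mask clears it to 0.
  100010
& 011111
--------
  000010

Answer: 000010 (2)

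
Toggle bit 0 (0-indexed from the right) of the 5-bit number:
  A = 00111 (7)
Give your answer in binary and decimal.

Mask = 1 << 0 = 00001
Bit 0 of A is 1; XOR with the mask flips it to 0.
  00111
^ 00001
-------
  00110

Answer: 00110 (6)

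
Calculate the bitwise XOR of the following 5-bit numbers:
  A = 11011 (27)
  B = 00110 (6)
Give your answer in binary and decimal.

Apply ^ to each column (1 where bits differ):
  11011
^ 00110
-------
  11101

Answer: 11101 (29)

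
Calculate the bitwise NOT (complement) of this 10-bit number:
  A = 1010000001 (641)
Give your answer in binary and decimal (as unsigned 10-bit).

Flip each bit (0->1, 1->0):
  1010000001
  0101111110

Answer: 0101111110 (382)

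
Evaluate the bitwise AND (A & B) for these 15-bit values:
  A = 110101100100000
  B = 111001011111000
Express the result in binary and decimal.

Apply & to each column (1 only where both bits are 1):
  110101100100000
& 111001011111000
-----------------
  110001000100000

Answer: 110001000100000 (25120)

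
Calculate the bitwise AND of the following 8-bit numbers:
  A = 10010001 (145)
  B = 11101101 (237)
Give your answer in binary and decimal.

Apply & to each column (1 only where both bits are 1):
  10010001
& 11101101
----------
  10000001

Answer: 10000001 (129)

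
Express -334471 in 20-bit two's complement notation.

1. Binary of +334471:  01010001101010000111
2. Invert bits:     10101110010101111000
3. Add 1:           10101110010101111001

Answer: 10101110010101111001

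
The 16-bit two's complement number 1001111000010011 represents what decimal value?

MSB is 1, so the value is negative. Find the magnitude:
1. Invert bits:  0110000111101100
2. Add 1:        0110000111101101  = 25069
3. Apply sign:   -25069

Answer: -25069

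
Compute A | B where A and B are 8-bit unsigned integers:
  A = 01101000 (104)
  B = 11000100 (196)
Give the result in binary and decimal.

Apply | to each column (1 where either bit is 1):
  01101000
| 11000100
----------
  11101100

Answer: 11101100 (236)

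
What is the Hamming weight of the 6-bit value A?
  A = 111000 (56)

111000
1-bits at positions (from bit 0 = LSB): 3, 4, 5
Count = 3

Answer: 3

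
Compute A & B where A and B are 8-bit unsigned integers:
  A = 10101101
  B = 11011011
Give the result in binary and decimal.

Apply & to each column (1 only where both bits are 1):
  10101101
& 11011011
----------
  10001001

Answer: 10001001 (137)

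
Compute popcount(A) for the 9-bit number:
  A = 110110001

110110001
1-bits at positions (from bit 0 = LSB): 0, 4, 5, 7, 8
Count = 5

Answer: 5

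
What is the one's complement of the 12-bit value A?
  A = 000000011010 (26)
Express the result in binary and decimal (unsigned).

Flip each bit (0->1, 1->0):
  000000011010
  111111100101

Answer: 111111100101 (4069)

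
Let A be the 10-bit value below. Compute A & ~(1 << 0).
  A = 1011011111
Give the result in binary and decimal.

Mask = ~(1 << 0) = 1111111110
Bit 0 of A is 1, so AND-ing with the mask clears it to 0.
  1011011111
& 1111111110
------------
  1011011110

Answer: 1011011110 (734)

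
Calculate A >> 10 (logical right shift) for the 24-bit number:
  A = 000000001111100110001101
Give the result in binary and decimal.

Logical shift right by 10: drop the bottom 10 bit(s), prepend 10 zero(s) on the left.
  000000001111100110001101  ->  keep [00000000111110], discard [0110001101], prepend 0000000000
= 000000000000000000111110

Answer: 000000000000000000111110 (62)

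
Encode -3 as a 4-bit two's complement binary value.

1. Binary of +3:  0011
2. Invert bits:     1100
3. Add 1:           1101

Answer: 1101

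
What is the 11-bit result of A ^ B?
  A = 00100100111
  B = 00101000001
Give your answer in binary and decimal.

Apply ^ to each column (1 where bits differ):
  00100100111
^ 00101000001
-------------
  00001100110

Answer: 00001100110 (102)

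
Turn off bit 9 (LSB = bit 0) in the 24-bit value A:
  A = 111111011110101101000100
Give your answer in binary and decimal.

Mask = ~(1 << 9) = 111111111111110111111111
Bit 9 of A is 1, so AND-ing with the mask clears it to 0.
  111111011110101101000100
& 111111111111110111111111
--------------------------
  111111011110100101000100

Answer: 111111011110100101000100 (16640324)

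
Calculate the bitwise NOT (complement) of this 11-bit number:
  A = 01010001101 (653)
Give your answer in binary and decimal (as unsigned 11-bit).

Flip each bit (0->1, 1->0):
  01010001101
  10101110010

Answer: 10101110010 (1394)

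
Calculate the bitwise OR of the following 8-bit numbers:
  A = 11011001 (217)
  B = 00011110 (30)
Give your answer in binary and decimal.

Apply | to each column (1 where either bit is 1):
  11011001
| 00011110
----------
  11011111

Answer: 11011111 (223)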